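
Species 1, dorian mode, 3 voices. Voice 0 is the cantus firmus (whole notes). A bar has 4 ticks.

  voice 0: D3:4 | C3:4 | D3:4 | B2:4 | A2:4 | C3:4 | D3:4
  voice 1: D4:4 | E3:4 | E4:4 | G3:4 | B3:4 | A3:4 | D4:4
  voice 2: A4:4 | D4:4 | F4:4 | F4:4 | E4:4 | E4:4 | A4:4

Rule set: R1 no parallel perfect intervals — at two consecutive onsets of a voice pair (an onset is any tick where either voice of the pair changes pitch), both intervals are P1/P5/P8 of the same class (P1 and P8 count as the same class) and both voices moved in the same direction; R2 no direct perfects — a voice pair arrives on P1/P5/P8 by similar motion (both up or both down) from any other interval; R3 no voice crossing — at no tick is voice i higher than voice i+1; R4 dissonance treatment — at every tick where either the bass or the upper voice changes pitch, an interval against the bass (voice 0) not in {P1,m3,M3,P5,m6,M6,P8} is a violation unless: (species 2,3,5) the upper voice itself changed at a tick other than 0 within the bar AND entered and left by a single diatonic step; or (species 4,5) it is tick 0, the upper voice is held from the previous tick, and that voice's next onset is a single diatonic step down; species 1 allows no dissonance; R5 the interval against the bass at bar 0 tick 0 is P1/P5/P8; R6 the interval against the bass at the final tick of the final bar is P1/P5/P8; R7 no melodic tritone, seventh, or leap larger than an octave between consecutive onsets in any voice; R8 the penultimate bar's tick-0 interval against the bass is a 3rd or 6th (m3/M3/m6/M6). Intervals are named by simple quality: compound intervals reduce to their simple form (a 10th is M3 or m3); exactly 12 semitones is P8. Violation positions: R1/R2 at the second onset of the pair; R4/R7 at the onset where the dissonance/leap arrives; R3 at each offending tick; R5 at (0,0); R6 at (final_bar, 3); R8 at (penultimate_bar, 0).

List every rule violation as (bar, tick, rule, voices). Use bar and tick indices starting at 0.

(1, 0, R4, (0, 2))
(1, 0, R7, (1,))
(2, 0, R4, (0, 1))
(3, 0, R4, (0, 2))
(4, 0, R2, (0, 2))
(4, 0, R4, (0, 1))
(6, 0, R1, (1, 2))
(6, 0, R2, (0, 1))
(6, 0, R2, (0, 2))

bar 0: v0=D3 v1=D4 v2=A4 downbeat P5
bar 1: v0=C3 v1=E3 v2=D4 downbeat M2
bar 2: v0=D3 v1=E4 v2=F4 downbeat m3
bar 3: v0=B2 v1=G3 v2=F4 downbeat TT
bar 4: v0=A2 v1=B3 v2=E4 downbeat P5
bar 5: v0=C3 v1=A3 v2=E4 downbeat M3
bar 6: v0=D3 v1=D4 v2=A4 downbeat P5
  -> R4 @ bar 1 tick 0 v(0, 2): C3/D4 M2 untreated
  -> R7 @ bar 1 tick 0 v(1,): D4->E3 leap 10st
  -> R4 @ bar 2 tick 0 v(0, 1): D3/E4 M2 untreated
  -> R4 @ bar 3 tick 0 v(0, 2): B2/F4 TT untreated
  -> R2 @ bar 4 tick 0 v(0, 2): B2/F4 TT -> A2/E4 P5 similar
  -> R4 @ bar 4 tick 0 v(0, 1): A2/B3 M2 untreated
  -> R1 @ bar 6 tick 0 v(1, 2): A3/E4 P5 -> D4/A4 P5 similar
  -> R2 @ bar 6 tick 0 v(0, 1): C3/A3 M6 -> D3/D4 P8 similar
  -> R2 @ bar 6 tick 0 v(0, 2): C3/E4 M3 -> D3/A4 P5 similar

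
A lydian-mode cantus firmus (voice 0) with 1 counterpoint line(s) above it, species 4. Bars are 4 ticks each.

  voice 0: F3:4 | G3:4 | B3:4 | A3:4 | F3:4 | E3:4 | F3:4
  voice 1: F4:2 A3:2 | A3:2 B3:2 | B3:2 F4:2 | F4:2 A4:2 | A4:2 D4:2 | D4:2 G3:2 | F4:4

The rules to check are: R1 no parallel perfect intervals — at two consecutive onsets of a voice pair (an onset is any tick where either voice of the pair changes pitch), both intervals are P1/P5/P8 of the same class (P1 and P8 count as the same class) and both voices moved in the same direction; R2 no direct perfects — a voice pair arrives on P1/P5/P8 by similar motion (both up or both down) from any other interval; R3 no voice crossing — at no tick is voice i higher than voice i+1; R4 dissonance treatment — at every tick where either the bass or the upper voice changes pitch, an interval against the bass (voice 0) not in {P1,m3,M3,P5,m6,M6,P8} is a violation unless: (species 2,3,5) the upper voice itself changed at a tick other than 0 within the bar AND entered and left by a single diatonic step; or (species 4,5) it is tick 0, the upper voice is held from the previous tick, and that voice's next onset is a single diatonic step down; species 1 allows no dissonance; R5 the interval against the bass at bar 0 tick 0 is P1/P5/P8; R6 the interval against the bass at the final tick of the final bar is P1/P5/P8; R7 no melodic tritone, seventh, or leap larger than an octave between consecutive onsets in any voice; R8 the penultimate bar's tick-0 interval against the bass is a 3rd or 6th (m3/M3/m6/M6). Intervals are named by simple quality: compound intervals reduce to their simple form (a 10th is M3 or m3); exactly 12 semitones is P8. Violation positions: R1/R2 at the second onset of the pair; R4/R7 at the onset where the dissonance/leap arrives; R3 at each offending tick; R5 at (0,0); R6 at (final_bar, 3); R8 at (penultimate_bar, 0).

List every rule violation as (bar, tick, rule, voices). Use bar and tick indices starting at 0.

(1, 0, R4, (0, 1))
(2, 2, R4, (0, 1))
(2, 2, R7, (1,))
(5, 0, R4, (0, 1))
(5, 0, R8, (0, 1))
(6, 0, R2, (0, 1))
(6, 0, R7, (1,))

bar 0: v0=F3 v1=F4 downbeat P8
bar 1: v0=G3 v1=A3 downbeat M2
bar 2: v0=B3 v1=B3 downbeat P1
bar 3: v0=A3 v1=F4 downbeat m6
bar 4: v0=F3 v1=A4 downbeat M3
bar 5: v0=E3 v1=D4 downbeat m7
bar 6: v0=F3 v1=F4 downbeat P8
  -> R4 @ bar 1 tick 0 v(0, 1): G3/A3 M2 untreated
  -> R4 @ bar 2 tick 2 v(0, 1): B3/F4 TT untreated
  -> R7 @ bar 2 tick 2 v(1,): B3->F4 leap 6st
  -> R4 @ bar 5 tick 0 v(0, 1): E3/D4 m7 untreated
  -> R8 @ bar 5 tick 0 v(0, 1): penult m7 not 3rd/6th
  -> R2 @ bar 6 tick 0 v(0, 1): E3/G3 m3 -> F3/F4 P8 similar
  -> R7 @ bar 6 tick 0 v(1,): G3->F4 leap 10st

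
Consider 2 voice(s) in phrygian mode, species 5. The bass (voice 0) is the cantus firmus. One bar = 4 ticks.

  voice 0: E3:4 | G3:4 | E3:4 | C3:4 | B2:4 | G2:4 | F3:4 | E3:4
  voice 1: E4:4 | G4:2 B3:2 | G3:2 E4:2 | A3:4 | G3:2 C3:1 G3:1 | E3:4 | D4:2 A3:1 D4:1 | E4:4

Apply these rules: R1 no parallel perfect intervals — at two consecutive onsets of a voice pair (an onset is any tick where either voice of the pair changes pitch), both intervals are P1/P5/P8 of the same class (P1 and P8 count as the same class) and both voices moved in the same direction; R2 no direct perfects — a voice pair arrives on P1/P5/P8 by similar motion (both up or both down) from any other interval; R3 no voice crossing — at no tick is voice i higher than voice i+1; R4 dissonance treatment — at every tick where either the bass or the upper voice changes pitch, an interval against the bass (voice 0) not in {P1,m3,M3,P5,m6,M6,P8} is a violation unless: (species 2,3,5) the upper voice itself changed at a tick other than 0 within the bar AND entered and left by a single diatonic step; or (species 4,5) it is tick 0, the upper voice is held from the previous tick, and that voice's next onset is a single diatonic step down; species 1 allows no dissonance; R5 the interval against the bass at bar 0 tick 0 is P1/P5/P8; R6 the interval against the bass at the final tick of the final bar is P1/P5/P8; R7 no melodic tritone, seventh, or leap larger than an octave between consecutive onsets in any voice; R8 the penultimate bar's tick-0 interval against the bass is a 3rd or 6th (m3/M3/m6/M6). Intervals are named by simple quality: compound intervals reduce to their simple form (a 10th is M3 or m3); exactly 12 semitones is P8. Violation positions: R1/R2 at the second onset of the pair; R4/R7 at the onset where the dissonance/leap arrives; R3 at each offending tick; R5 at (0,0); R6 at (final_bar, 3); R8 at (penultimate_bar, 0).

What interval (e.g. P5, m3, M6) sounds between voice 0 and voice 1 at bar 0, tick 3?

voice 0=E3 voice 1=E4 -> P8

P8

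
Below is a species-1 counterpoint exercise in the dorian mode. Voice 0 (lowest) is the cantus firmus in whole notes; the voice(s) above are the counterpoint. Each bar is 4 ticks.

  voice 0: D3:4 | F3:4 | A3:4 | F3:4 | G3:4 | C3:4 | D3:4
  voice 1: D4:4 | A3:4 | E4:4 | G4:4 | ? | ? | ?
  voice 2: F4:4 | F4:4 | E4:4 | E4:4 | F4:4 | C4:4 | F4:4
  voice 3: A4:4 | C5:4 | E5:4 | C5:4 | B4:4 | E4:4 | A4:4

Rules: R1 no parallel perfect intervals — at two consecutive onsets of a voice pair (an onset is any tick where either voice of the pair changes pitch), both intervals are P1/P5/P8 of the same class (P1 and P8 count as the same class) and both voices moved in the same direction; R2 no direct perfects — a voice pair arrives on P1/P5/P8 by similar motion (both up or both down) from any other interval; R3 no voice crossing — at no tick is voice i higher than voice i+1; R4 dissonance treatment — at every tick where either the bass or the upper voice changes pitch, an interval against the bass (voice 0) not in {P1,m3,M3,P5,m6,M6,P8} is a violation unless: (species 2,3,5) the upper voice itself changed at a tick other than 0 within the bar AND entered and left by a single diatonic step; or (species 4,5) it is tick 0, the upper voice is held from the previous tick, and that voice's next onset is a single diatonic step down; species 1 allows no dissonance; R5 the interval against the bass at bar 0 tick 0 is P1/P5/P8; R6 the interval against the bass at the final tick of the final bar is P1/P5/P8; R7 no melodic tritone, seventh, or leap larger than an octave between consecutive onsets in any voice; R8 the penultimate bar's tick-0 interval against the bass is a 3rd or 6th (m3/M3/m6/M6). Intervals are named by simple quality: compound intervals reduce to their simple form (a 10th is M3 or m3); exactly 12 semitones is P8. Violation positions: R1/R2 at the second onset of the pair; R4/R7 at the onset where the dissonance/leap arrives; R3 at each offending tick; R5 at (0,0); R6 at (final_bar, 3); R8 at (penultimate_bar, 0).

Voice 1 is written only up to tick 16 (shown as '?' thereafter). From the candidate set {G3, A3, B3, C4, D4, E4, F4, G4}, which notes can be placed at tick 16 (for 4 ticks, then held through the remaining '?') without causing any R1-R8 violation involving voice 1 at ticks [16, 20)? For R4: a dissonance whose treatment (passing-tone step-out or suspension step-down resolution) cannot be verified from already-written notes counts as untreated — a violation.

G3: legal
A3: violates R4,R7
B3: violates R2
C4: violates R4
D4: legal
E4: violates R2
F4: violates R4
G4: violates R3

{D4, G3}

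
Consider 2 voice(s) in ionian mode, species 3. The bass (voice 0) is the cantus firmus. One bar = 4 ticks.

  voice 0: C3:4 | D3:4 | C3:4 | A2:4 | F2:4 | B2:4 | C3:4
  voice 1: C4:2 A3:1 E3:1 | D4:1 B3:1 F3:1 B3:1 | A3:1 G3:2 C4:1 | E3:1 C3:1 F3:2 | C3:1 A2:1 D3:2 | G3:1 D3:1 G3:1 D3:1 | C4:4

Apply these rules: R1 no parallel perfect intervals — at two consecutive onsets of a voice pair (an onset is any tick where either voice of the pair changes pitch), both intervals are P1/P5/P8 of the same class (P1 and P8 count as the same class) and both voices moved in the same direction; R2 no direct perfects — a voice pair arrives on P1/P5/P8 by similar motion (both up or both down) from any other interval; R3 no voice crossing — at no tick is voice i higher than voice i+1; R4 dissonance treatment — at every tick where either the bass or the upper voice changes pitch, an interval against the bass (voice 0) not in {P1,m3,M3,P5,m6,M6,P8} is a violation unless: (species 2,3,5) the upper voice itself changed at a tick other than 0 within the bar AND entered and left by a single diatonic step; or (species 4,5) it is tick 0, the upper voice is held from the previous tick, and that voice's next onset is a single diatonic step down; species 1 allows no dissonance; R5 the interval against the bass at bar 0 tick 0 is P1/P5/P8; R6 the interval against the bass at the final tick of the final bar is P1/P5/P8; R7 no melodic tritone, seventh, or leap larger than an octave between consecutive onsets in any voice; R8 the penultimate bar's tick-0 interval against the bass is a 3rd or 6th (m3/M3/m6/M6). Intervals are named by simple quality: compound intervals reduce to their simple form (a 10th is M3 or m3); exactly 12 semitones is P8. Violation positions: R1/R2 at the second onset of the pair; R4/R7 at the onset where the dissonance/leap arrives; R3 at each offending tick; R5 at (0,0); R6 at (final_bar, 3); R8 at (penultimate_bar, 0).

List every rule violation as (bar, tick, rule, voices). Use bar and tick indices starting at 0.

(1, 0, R2, (0, 1))
(1, 0, R7, (1,))
(1, 2, R7, (1,))
(1, 3, R7, (1,))
(3, 0, R2, (0, 1))
(4, 0, R2, (0, 1))
(5, 0, R7, (0,))
(6, 0, R2, (0, 1))
(6, 0, R7, (1,))

bar 0: v0=C3 v1=C4 downbeat P8
bar 1: v0=D3 v1=D4 downbeat P8
bar 2: v0=C3 v1=A3 downbeat M6
bar 3: v0=A2 v1=E3 downbeat P5
bar 4: v0=F2 v1=C3 downbeat P5
bar 5: v0=B2 v1=G3 downbeat m6
bar 6: v0=C3 v1=C4 downbeat P8
  -> R2 @ bar 1 tick 0 v(0, 1): C3/E3 M3 -> D3/D4 P8 similar
  -> R7 @ bar 1 tick 0 v(1,): E3->D4 leap 10st
  -> R7 @ bar 1 tick 2 v(1,): B3->F3 leap 6st
  -> R7 @ bar 1 tick 3 v(1,): F3->B3 leap 6st
  -> R2 @ bar 3 tick 0 v(0, 1): C3/C4 P8 -> A2/E3 P5 similar
  -> R2 @ bar 4 tick 0 v(0, 1): A2/F3 m6 -> F2/C3 P5 similar
  -> R7 @ bar 5 tick 0 v(0,): F2->B2 leap 6st
  -> R2 @ bar 6 tick 0 v(0, 1): B2/D3 m3 -> C3/C4 P8 similar
  -> R7 @ bar 6 tick 0 v(1,): D3->C4 leap 10st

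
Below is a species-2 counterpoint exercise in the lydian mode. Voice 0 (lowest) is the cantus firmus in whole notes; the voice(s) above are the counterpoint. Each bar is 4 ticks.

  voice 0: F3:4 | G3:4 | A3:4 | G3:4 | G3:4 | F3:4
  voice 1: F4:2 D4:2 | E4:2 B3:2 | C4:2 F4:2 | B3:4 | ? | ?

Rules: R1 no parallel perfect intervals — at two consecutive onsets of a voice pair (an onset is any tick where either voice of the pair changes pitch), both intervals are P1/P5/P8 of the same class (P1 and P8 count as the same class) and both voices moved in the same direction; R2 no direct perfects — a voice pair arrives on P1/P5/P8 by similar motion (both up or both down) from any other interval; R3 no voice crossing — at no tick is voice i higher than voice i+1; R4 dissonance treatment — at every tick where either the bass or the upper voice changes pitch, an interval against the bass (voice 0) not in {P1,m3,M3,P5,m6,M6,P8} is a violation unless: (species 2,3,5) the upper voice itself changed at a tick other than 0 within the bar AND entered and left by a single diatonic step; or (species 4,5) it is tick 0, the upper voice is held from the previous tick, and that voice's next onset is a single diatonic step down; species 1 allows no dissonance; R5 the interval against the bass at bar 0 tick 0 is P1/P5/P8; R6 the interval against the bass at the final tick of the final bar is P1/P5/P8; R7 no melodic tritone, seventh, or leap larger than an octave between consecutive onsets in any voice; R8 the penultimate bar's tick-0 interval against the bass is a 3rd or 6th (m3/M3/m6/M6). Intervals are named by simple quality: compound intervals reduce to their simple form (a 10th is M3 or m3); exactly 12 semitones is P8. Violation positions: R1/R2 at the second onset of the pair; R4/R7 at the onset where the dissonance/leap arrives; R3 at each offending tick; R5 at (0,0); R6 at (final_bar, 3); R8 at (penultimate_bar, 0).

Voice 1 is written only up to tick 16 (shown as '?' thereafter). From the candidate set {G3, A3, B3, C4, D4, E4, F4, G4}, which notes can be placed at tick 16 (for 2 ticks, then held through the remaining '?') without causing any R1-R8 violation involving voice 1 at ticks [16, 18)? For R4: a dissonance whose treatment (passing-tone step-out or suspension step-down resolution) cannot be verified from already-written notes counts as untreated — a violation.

{B3, E4}

G3: violates R8
A3: violates R4,R8
B3: legal
C4: violates R4,R8
D4: violates R8
E4: legal
F4: violates R4,R7,R8
G4: violates R8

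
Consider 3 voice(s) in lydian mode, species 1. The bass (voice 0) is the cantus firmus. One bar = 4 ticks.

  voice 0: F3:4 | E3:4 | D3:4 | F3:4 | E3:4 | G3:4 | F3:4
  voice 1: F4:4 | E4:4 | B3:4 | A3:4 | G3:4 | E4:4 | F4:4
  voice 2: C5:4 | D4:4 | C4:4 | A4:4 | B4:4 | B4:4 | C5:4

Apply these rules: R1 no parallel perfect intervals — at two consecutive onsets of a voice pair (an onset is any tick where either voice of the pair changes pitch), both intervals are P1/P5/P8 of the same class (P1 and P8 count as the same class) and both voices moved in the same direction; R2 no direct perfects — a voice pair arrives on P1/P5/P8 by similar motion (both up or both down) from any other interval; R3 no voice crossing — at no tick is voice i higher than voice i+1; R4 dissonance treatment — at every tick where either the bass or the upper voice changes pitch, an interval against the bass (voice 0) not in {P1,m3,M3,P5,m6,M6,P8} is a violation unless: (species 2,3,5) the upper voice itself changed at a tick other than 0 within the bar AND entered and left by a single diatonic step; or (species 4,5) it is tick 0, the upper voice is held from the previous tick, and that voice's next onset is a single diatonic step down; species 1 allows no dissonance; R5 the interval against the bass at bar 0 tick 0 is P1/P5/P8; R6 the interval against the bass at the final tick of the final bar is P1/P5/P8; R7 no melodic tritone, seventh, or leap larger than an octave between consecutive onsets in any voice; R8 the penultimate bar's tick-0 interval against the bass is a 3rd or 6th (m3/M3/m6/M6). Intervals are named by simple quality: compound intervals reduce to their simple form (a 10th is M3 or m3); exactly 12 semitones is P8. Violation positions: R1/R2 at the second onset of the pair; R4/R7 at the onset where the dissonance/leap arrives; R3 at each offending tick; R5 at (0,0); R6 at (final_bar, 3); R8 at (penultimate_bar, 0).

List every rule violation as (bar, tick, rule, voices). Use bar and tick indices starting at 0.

bar 0: v0=F3 v1=F4 v2=C5 downbeat P5
bar 1: v0=E3 v1=E4 v2=D4 downbeat m7
bar 2: v0=D3 v1=B3 v2=C4 downbeat m7
bar 3: v0=F3 v1=A3 v2=A4 downbeat M3
bar 4: v0=E3 v1=G3 v2=B4 downbeat P5
bar 5: v0=G3 v1=E4 v2=B4 downbeat M3
bar 6: v0=F3 v1=F4 v2=C5 downbeat P5
  -> R1 @ bar 1 tick 0 v(0, 1): F3/F4 P8 -> E3/E4 P8 similar
  -> R3 @ bar 1 tick 0 v(1, 2): E4 above D4
  -> R4 @ bar 1 tick 0 v(0, 2): E3/D4 m7 untreated
  -> R7 @ bar 1 tick 0 v(2,): C5->D4 leap 10st
  -> R3 @ bar 1 tick 1 v(1, 2): E4 above D4
  -> R3 @ bar 1 tick 2 v(1, 2): E4 above D4
  -> R3 @ bar 1 tick 3 v(1, 2): E4 above D4
  -> R4 @ bar 2 tick 0 v(0, 2): D3/C4 m7 untreated
  -> R1 @ bar 6 tick 0 v(1, 2): E4/B4 P5 -> F4/C5 P5 similar

(1, 0, R1, (0, 1))
(1, 0, R3, (1, 2))
(1, 0, R4, (0, 2))
(1, 0, R7, (2,))
(1, 1, R3, (1, 2))
(1, 2, R3, (1, 2))
(1, 3, R3, (1, 2))
(2, 0, R4, (0, 2))
(6, 0, R1, (1, 2))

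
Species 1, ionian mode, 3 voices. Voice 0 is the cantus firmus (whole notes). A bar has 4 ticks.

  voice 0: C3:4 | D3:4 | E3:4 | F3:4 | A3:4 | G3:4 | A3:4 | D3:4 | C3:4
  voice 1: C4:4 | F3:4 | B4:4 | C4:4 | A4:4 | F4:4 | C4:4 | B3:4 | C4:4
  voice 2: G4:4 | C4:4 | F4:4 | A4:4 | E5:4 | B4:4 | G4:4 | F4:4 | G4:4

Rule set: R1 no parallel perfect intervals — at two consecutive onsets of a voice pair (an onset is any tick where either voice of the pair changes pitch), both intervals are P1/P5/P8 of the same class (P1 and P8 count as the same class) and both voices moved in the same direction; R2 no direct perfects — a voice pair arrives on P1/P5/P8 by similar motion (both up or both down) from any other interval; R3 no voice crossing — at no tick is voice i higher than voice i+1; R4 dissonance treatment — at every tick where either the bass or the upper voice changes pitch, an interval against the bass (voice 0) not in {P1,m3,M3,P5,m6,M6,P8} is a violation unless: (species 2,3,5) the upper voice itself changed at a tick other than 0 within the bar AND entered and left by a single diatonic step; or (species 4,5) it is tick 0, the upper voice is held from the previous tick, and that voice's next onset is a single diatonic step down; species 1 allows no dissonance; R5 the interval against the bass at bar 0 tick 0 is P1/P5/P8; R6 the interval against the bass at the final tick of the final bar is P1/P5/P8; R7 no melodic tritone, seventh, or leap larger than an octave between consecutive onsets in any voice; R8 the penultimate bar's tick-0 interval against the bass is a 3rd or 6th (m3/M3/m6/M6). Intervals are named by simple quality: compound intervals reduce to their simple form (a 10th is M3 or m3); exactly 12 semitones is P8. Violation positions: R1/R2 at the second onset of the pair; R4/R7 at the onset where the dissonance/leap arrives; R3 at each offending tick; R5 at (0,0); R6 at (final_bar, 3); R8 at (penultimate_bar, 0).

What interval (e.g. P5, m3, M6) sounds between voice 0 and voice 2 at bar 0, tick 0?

voice 0=C3 voice 2=G4 -> P5

P5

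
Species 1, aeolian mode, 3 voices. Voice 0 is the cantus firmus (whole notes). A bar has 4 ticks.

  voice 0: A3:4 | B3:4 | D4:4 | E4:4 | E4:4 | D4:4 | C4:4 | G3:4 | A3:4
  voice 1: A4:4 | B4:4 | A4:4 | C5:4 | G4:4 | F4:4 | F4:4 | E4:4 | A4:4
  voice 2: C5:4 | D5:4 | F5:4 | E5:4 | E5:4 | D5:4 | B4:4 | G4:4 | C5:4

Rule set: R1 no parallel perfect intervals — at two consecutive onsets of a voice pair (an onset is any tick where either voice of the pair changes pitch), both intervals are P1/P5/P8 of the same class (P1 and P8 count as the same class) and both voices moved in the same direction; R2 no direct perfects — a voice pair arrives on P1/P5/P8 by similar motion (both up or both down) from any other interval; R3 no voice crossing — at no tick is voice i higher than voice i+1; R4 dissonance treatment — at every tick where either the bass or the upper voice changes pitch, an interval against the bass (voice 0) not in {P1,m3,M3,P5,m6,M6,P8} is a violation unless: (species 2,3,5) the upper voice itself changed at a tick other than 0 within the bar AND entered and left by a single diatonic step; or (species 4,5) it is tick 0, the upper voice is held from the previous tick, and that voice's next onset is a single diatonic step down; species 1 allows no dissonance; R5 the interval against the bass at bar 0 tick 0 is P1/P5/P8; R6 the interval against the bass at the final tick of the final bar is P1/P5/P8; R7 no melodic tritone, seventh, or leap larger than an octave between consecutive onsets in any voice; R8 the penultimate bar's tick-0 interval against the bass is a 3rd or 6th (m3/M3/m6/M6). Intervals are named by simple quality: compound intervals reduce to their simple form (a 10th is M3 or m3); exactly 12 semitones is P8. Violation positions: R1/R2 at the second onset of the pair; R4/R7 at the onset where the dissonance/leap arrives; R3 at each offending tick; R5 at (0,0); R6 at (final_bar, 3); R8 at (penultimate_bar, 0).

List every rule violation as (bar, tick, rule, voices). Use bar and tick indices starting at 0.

(0, 0, R5, (0, 2))
(1, 0, R1, (0, 1))
(5, 0, R1, (0, 2))
(6, 0, R4, (0, 1))
(6, 0, R4, (0, 2))
(7, 0, R2, (0, 2))
(7, 0, R8, (0, 2))
(8, 0, R2, (0, 1))
(8, 3, R6, (0, 2))

bar 0: v0=A3 v1=A4 v2=C5 downbeat m3
bar 1: v0=B3 v1=B4 v2=D5 downbeat m3
bar 2: v0=D4 v1=A4 v2=F5 downbeat m3
bar 3: v0=E4 v1=C5 v2=E5 downbeat P8
bar 4: v0=E4 v1=G4 v2=E5 downbeat P8
bar 5: v0=D4 v1=F4 v2=D5 downbeat P8
bar 6: v0=C4 v1=F4 v2=B4 downbeat M7
bar 7: v0=G3 v1=E4 v2=G4 downbeat P8
bar 8: v0=A3 v1=A4 v2=C5 downbeat m3
  -> R5 @ bar 0 tick 0 v(0, 2): opens on m3
  -> R1 @ bar 1 tick 0 v(0, 1): A3/A4 P8 -> B3/B4 P8 similar
  -> R1 @ bar 5 tick 0 v(0, 2): E4/E5 P8 -> D4/D5 P8 similar
  -> R4 @ bar 6 tick 0 v(0, 1): C4/F4 P4 untreated
  -> R4 @ bar 6 tick 0 v(0, 2): C4/B4 M7 untreated
  -> R2 @ bar 7 tick 0 v(0, 2): C4/B4 M7 -> G3/G4 P8 similar
  -> R8 @ bar 7 tick 0 v(0, 2): penult P8 not 3rd/6th
  -> R2 @ bar 8 tick 0 v(0, 1): G3/E4 M6 -> A3/A4 P8 similar
  -> R6 @ bar 8 tick 3 v(0, 2): closes on m3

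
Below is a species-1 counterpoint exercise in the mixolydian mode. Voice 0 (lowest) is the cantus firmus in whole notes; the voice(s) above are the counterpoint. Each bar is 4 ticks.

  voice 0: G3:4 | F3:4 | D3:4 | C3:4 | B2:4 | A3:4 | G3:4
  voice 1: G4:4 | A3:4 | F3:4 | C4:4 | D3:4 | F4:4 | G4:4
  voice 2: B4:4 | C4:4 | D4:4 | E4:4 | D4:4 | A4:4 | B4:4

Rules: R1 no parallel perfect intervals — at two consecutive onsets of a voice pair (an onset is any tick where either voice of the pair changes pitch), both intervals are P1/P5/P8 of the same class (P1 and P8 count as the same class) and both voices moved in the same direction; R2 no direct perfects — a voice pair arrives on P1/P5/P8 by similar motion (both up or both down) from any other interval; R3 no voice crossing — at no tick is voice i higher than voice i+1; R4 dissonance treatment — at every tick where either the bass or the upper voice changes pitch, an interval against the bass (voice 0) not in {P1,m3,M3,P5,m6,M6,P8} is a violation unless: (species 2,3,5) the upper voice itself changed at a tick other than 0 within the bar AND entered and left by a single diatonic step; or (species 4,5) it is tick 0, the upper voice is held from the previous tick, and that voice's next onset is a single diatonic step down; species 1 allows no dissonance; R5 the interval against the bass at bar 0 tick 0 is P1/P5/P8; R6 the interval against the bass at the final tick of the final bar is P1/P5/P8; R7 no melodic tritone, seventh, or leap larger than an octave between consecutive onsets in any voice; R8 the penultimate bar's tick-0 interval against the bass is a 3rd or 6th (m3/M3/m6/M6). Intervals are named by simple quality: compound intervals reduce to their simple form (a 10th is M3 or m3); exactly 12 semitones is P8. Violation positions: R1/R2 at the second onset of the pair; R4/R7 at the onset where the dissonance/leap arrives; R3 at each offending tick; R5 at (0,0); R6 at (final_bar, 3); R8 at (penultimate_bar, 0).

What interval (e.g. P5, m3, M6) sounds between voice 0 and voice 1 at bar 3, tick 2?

P8

voice 0=C3 voice 1=C4 -> P8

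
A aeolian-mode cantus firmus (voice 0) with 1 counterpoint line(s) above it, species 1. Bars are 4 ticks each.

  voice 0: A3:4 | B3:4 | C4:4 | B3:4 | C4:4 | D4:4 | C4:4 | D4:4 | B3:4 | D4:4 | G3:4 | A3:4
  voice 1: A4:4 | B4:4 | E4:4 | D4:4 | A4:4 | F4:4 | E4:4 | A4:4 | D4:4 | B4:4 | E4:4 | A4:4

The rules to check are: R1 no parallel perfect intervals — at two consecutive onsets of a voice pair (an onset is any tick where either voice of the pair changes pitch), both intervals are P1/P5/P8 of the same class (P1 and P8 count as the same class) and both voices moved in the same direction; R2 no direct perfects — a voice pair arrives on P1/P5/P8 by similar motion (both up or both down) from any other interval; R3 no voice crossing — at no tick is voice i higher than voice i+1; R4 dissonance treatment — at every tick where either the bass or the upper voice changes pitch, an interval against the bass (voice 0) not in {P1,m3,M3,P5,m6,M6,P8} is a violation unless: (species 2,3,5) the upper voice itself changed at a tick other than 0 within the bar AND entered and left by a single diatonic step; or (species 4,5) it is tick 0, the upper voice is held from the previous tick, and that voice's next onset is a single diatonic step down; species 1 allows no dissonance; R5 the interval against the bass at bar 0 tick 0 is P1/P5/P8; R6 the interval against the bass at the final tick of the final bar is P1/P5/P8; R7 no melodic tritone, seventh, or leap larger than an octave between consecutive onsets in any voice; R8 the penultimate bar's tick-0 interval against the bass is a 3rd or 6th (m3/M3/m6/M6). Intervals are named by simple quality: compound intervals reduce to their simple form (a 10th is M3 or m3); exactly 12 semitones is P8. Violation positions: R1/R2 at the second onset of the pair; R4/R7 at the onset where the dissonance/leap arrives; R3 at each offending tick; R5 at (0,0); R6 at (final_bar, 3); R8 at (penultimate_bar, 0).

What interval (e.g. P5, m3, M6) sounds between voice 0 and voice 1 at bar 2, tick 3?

voice 0=C4 voice 1=E4 -> M3

M3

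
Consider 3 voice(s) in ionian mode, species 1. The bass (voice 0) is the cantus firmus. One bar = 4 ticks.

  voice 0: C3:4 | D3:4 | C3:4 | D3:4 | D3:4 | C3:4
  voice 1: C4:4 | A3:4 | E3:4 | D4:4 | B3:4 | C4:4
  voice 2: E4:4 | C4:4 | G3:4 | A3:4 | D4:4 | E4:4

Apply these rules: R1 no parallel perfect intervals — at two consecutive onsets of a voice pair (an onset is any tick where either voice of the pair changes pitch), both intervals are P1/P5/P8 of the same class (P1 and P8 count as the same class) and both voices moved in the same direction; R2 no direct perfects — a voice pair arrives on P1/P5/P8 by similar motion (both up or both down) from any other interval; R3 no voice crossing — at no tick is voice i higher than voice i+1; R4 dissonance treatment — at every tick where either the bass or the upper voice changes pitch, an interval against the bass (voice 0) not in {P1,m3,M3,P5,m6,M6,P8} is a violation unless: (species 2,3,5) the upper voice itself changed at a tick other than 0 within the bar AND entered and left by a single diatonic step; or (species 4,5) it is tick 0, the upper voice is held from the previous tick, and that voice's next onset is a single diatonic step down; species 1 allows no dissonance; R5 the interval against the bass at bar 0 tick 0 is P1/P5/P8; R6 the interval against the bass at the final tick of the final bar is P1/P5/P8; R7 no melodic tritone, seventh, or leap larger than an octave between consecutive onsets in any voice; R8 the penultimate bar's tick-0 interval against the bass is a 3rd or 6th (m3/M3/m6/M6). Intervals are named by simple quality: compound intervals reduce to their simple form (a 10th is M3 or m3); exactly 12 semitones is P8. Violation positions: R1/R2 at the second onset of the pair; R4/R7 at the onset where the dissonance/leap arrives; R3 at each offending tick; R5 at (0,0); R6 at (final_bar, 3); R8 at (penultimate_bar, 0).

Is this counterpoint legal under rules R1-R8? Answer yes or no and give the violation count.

No (12 violations)

bar 0: v0=C3 v1=C4 v2=E4 (M3)
bar 1: v0=D3 v1=A3 v2=C4 (m7)
bar 2: v0=C3 v1=E3 v2=G3 (P5)
bar 3: v0=D3 v1=D4 v2=A3 (P5)
bar 4: v0=D3 v1=B3 v2=D4 (P8)
bar 5: v0=C3 v1=C4 v2=E4 (M3)
  R5 @ bar0.0: opens on M3
  R4 @ bar1.0: D3/C4 m7 untreated
  R2 @ bar2.0: D3/C4 m7 -> C3/G3 P5 similar
  R1 @ bar3.0: C3/G3 P5 -> D3/A3 P5 similar
  R2 @ bar3.0: C3/E3 M3 -> D3/D4 P8 similar
  R3 @ bar3.0: D4 above A3
  R7 @ bar3.0: E3->D4 leap 10st
  R3 @ bar3.1: D4 above A3
  R3 @ bar3.2: D4 above A3
  R3 @ bar3.3: D4 above A3
  R8 @ bar4.0: penult P8 not 3rd/6th
  R6 @ bar5.3: closes on M3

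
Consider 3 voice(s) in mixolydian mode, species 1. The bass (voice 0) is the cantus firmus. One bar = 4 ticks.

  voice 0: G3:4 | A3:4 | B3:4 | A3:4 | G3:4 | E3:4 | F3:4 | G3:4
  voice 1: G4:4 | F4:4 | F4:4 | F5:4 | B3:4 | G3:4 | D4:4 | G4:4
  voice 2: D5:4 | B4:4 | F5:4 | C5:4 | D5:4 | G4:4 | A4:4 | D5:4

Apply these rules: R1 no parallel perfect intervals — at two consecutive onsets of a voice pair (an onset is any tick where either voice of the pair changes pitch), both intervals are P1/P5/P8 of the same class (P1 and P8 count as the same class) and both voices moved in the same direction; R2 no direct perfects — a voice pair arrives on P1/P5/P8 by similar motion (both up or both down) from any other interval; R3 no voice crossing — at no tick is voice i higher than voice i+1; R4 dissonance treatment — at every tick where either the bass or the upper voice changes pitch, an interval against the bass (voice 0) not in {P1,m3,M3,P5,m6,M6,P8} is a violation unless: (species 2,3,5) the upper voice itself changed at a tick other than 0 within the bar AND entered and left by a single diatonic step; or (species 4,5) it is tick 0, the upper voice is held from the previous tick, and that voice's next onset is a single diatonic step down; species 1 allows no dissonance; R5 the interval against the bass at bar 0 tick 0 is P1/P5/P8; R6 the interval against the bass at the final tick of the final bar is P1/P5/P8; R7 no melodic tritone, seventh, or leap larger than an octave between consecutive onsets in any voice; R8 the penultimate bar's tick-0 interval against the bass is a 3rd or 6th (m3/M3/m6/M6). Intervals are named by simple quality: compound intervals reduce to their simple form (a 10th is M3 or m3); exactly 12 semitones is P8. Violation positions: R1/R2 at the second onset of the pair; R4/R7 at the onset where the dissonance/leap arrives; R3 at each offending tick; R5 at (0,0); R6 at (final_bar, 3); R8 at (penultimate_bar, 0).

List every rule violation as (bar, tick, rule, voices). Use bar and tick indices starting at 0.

bar 0: v0=G3 v1=G4 v2=D5 downbeat P5
bar 1: v0=A3 v1=F4 v2=B4 downbeat M2
bar 2: v0=B3 v1=F4 v2=F5 downbeat TT
bar 3: v0=A3 v1=F5 v2=C5 downbeat m3
bar 4: v0=G3 v1=B3 v2=D5 downbeat P5
bar 5: v0=E3 v1=G3 v2=G4 downbeat m3
bar 6: v0=F3 v1=D4 v2=A4 downbeat M3
bar 7: v0=G3 v1=G4 v2=D5 downbeat P5
  -> R4 @ bar 1 tick 0 v(0, 2): A3/B4 M2 untreated
  -> R4 @ bar 2 tick 0 v(0, 1): B3/F4 TT untreated
  -> R4 @ bar 2 tick 0 v(0, 2): B3/F5 TT untreated
  -> R7 @ bar 2 tick 0 v(2,): B4->F5 leap 6st
  -> R3 @ bar 3 tick 0 v(1, 2): F5 above C5
  -> R3 @ bar 3 tick 1 v(1, 2): F5 above C5
  -> R3 @ bar 3 tick 2 v(1, 2): F5 above C5
  -> R3 @ bar 3 tick 3 v(1, 2): F5 above C5
  -> R7 @ bar 4 tick 0 v(1,): F5->B3 leap 18st
  -> R2 @ bar 5 tick 0 v(1, 2): B3/D5 m3 -> G3/G4 P8 similar
  -> R2 @ bar 6 tick 0 v(1, 2): G3/G4 P8 -> D4/A4 P5 similar
  -> R1 @ bar 7 tick 0 v(1, 2): D4/A4 P5 -> G4/D5 P5 similar
  -> R2 @ bar 7 tick 0 v(0, 1): F3/D4 M6 -> G3/G4 P8 similar
  -> R2 @ bar 7 tick 0 v(0, 2): F3/A4 M3 -> G3/D5 P5 similar

(1, 0, R4, (0, 2))
(2, 0, R4, (0, 1))
(2, 0, R4, (0, 2))
(2, 0, R7, (2,))
(3, 0, R3, (1, 2))
(3, 1, R3, (1, 2))
(3, 2, R3, (1, 2))
(3, 3, R3, (1, 2))
(4, 0, R7, (1,))
(5, 0, R2, (1, 2))
(6, 0, R2, (1, 2))
(7, 0, R1, (1, 2))
(7, 0, R2, (0, 1))
(7, 0, R2, (0, 2))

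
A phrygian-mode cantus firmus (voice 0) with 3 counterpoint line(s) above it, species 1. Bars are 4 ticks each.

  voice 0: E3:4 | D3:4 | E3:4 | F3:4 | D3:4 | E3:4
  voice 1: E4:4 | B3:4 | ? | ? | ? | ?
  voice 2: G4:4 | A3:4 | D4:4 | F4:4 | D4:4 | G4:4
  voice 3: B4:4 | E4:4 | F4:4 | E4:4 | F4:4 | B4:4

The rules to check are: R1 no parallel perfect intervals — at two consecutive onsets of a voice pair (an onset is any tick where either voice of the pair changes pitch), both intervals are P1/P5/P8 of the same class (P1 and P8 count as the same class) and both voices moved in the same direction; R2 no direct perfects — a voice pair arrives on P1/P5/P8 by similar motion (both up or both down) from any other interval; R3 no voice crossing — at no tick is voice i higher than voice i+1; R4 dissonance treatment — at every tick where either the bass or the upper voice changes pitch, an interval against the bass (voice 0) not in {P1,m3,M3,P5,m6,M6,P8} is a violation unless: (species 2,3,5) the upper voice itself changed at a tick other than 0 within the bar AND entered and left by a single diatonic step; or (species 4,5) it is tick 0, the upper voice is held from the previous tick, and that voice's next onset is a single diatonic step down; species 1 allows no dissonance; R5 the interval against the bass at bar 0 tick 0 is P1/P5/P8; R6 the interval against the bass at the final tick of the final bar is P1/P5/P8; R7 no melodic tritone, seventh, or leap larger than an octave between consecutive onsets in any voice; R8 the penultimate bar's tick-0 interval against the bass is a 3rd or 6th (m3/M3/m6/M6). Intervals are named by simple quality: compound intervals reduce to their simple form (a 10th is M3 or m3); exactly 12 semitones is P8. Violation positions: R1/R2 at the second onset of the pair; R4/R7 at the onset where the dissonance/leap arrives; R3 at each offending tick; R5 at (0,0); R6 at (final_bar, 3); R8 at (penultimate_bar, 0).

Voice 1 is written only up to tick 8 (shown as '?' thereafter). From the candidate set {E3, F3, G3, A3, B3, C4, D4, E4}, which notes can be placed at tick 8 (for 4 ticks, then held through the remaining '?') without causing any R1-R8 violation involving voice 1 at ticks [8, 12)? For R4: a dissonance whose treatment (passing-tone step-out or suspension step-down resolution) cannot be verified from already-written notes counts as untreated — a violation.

E3: legal
F3: violates R4,R7
G3: legal
A3: violates R4
B3: legal
C4: legal
D4: violates R2,R4
E4: violates R2,R3

{B3, C4, E3, G3}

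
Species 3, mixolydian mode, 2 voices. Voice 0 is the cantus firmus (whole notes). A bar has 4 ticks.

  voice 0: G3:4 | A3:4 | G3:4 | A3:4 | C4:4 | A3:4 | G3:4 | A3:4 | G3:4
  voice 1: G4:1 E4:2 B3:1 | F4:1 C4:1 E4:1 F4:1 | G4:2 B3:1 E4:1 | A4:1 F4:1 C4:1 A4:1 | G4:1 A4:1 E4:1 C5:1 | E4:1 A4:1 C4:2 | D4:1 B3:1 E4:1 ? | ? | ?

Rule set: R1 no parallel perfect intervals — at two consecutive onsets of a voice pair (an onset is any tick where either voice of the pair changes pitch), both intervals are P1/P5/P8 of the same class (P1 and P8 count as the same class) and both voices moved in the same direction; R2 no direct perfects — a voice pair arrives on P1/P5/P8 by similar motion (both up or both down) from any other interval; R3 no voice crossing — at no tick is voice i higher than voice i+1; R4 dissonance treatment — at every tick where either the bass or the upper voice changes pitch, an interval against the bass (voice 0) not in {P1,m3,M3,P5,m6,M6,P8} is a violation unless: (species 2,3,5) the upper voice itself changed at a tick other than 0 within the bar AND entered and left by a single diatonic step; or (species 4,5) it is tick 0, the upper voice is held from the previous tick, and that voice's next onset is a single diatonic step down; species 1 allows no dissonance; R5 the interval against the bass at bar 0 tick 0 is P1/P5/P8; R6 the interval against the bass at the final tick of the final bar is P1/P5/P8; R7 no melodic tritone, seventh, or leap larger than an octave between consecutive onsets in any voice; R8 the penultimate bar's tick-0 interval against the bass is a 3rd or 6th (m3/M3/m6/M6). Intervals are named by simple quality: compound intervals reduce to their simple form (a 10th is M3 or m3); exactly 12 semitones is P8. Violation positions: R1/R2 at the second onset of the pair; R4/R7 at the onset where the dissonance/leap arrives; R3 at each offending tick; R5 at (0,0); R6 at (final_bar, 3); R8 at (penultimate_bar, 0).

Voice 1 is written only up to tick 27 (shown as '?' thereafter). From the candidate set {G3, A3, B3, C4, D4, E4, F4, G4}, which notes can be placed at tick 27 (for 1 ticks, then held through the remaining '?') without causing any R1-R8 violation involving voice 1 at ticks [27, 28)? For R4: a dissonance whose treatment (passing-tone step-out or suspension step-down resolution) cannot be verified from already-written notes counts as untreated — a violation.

G3: legal
A3: violates R4
B3: legal
C4: violates R4
D4: legal
E4: legal
F4: violates R4
G4: legal

{B3, D4, E4, G3, G4}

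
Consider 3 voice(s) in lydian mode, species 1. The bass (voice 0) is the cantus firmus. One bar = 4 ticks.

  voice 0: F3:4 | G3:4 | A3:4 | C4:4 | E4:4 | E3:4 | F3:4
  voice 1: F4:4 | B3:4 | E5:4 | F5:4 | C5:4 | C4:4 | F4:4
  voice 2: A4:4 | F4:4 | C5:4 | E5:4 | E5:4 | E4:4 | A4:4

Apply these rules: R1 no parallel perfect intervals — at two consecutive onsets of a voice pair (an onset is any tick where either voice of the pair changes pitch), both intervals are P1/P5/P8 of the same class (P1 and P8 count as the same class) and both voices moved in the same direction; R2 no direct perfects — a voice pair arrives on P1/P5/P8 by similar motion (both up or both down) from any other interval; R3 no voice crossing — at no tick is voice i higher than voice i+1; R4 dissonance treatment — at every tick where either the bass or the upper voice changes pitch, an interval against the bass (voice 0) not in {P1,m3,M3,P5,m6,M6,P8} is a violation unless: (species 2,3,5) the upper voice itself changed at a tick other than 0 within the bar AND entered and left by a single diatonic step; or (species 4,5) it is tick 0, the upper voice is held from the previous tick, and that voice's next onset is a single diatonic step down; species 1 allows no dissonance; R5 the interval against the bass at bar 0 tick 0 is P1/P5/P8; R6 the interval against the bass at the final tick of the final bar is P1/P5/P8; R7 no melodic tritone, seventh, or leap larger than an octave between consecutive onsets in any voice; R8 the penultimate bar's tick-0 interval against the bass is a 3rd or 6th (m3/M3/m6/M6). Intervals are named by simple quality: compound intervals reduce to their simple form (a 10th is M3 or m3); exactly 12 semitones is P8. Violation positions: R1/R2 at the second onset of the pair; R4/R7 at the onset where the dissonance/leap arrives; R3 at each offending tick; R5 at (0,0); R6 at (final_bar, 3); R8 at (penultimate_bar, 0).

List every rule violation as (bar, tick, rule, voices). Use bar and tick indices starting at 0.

(0, 0, R5, (0, 2))
(1, 0, R4, (0, 2))
(1, 0, R7, (1,))
(2, 0, R2, (0, 1))
(2, 0, R3, (1, 2))
(2, 0, R7, (1,))
(2, 1, R3, (1, 2))
(2, 2, R3, (1, 2))
(2, 3, R3, (1, 2))
(3, 0, R3, (1, 2))
(3, 0, R4, (0, 1))
(3, 1, R3, (1, 2))
(3, 2, R3, (1, 2))
(3, 3, R3, (1, 2))
(5, 0, R1, (0, 2))
(5, 0, R8, (0, 2))
(6, 0, R2, (0, 1))
(6, 3, R6, (0, 2))

bar 0: v0=F3 v1=F4 v2=A4 downbeat M3
bar 1: v0=G3 v1=B3 v2=F4 downbeat m7
bar 2: v0=A3 v1=E5 v2=C5 downbeat m3
bar 3: v0=C4 v1=F5 v2=E5 downbeat M3
bar 4: v0=E4 v1=C5 v2=E5 downbeat P8
bar 5: v0=E3 v1=C4 v2=E4 downbeat P8
bar 6: v0=F3 v1=F4 v2=A4 downbeat M3
  -> R5 @ bar 0 tick 0 v(0, 2): opens on M3
  -> R4 @ bar 1 tick 0 v(0, 2): G3/F4 m7 untreated
  -> R7 @ bar 1 tick 0 v(1,): F4->B3 leap 6st
  -> R2 @ bar 2 tick 0 v(0, 1): G3/B3 M3 -> A3/E5 P5 similar
  -> R3 @ bar 2 tick 0 v(1, 2): E5 above C5
  -> R7 @ bar 2 tick 0 v(1,): B3->E5 leap 17st
  -> R3 @ bar 2 tick 1 v(1, 2): E5 above C5
  -> R3 @ bar 2 tick 2 v(1, 2): E5 above C5
  -> R3 @ bar 2 tick 3 v(1, 2): E5 above C5
  -> R3 @ bar 3 tick 0 v(1, 2): F5 above E5
  -> R4 @ bar 3 tick 0 v(0, 1): C4/F5 P4 untreated
  -> R3 @ bar 3 tick 1 v(1, 2): F5 above E5
  -> R3 @ bar 3 tick 2 v(1, 2): F5 above E5
  -> R3 @ bar 3 tick 3 v(1, 2): F5 above E5
  -> R1 @ bar 5 tick 0 v(0, 2): E4/E5 P8 -> E3/E4 P8 similar
  -> R8 @ bar 5 tick 0 v(0, 2): penult P8 not 3rd/6th
  -> R2 @ bar 6 tick 0 v(0, 1): E3/C4 m6 -> F3/F4 P8 similar
  -> R6 @ bar 6 tick 3 v(0, 2): closes on M3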